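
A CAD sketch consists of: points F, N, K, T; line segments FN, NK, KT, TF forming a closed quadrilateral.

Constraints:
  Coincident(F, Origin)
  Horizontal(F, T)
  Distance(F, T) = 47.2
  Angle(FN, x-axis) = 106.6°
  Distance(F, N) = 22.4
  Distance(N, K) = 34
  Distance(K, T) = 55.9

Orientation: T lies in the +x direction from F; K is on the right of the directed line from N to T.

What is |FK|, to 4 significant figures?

14.48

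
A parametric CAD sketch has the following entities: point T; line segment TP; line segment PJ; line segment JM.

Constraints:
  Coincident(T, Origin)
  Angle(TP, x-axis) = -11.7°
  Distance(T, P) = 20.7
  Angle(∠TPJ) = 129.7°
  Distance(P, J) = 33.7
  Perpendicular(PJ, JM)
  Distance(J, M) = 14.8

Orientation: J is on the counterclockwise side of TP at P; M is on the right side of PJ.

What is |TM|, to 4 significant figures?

56.09

T is at the origin; TP runs at -11.7° with length 20.7, so P = 20.7·(cos -11.7°, sin -11.7°) = (20.27, -4.198). ∠TPJ = 129.7°, so PJ runs at -11.7° + (180° − 129.7°) = 38.60° from the x-axis; with |PJ| = 33.7, J = P + 33.7·(cos 38.60°, sin 38.60°) = (46.61, 16.83). PJ is perpendicular to JM; with |JM| = 14.8 on the right of PJ, M = J + 14.8·(0.6239, -0.7815) = (55.84, 5.261). Then |TM| = |M − T| = 56.09.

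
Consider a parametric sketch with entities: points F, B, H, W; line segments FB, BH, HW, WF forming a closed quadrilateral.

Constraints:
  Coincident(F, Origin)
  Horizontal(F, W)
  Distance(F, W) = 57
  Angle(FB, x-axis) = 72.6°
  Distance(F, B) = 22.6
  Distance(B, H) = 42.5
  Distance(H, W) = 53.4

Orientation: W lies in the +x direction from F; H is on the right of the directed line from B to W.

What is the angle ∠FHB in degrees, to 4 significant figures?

19.12°

F is at the origin; FW is horizontal with |FW| = 57.0 and W in +x, so W = (57.0, 0). FB runs at 72.6° with |FB| = 22.6, so B = (6.758, 21.57). H is determined by |BH| = 42.5 and |HW| = 53.4 together: it lies at the intersection of circle(B, 42.5) and circle(W, 53.4). With |BW| = 54.67, the foot of the radical line on BW is 17.78 from B and the perpendicular offset is √(42.5² − 17.78²) = 38.60. Taking the right-of-BW solution: H = (7.868, -20.92).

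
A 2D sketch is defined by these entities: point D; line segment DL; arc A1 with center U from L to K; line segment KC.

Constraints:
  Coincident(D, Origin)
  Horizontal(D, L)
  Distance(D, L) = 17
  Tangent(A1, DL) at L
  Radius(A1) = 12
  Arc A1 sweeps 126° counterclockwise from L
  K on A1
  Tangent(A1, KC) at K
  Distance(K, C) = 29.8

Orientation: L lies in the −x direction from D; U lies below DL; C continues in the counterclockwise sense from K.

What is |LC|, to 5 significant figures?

43.863

On A1, L sits at bearing 90° from U; a 126° counterclockwise sweep puts K at bearing 216°, so K = U + 12.0·(cos 216°, sin 216°) = (-26.708, -19.053). Since A1 is tangent to KC there, UK ⟂ KC, so KC runs along (−sin 216°, cos 216°); with |KC| = 29.8, C = (-9.1922, -43.162). Then |LC| = |C − L| = 43.863.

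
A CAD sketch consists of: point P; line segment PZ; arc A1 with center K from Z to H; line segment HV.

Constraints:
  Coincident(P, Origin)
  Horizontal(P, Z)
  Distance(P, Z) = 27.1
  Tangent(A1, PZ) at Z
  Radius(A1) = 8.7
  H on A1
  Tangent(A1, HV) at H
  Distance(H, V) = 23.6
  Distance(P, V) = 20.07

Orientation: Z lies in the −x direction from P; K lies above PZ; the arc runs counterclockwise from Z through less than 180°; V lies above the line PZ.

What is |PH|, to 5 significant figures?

21.023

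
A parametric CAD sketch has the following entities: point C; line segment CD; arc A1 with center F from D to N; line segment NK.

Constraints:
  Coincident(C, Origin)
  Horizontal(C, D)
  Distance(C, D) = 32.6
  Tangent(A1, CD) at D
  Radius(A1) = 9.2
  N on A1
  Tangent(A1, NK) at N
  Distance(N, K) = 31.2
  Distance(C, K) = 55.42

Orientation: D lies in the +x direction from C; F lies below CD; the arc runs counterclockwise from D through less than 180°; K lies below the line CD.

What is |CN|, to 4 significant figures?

27.41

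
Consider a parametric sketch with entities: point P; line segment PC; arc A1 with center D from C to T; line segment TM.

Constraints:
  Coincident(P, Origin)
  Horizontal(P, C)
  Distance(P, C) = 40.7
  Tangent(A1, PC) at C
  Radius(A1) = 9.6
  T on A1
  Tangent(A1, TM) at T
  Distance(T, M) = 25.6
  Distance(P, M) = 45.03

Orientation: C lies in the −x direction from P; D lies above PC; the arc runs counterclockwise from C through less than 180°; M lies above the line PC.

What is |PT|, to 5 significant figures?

32.361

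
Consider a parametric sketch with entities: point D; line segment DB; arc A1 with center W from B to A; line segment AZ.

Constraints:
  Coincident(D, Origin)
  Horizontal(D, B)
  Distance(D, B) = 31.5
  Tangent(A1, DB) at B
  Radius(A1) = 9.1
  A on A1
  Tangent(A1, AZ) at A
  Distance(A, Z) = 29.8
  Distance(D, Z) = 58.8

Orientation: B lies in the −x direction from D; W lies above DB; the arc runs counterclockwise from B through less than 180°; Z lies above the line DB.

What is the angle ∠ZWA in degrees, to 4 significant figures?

73.02°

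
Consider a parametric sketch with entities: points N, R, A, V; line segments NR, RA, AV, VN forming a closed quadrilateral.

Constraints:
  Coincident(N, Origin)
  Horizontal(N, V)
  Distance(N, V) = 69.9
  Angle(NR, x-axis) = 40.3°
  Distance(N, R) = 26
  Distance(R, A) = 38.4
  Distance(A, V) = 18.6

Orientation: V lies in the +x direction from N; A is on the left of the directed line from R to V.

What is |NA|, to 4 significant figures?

59.92

Checks: NR at 40.30° ✓; |RA| = 38.40 ✓; |AV| = 18.60 ✓.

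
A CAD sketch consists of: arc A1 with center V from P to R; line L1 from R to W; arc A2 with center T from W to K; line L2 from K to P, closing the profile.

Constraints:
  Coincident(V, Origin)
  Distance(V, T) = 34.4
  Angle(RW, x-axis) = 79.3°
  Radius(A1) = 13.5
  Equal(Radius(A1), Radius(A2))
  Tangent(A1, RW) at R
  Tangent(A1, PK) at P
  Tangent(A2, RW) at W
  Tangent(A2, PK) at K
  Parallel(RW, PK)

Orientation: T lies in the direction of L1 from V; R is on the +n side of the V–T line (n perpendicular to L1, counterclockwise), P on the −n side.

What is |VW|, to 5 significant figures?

36.954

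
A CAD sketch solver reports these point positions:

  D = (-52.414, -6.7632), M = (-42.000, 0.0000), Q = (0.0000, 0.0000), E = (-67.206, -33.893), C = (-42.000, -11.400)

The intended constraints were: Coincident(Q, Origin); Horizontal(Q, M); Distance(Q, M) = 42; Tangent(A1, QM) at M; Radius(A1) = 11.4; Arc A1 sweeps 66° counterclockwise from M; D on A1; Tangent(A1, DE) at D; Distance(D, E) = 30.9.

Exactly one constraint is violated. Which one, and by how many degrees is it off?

Tangent(A1, DE) at D — off by 4.60°.

Q = (0.00, 0.00) ✓; Q.y = 0.00, M.y = 0.00 ✓; |QM| = 42.00 ✓; ∠(CM, MQ) = 90.00° ✓; |CM| = 11.40 ✓; bearing(C→D) − bearing(C→M) = 66.00° ✓; |CD| = 11.40 ✓; ∠(CD, DE) = 94.60° ✗; |DE| = 30.90 ✓.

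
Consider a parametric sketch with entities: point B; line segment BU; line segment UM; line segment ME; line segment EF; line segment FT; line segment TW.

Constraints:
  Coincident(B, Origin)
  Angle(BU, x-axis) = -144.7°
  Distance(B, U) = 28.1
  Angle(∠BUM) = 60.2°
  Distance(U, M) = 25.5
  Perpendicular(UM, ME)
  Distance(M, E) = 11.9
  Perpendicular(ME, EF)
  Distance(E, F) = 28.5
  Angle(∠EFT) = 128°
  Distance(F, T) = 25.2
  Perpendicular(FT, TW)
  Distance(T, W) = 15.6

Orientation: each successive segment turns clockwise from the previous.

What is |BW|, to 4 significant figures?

46.55

B is at the origin; BU runs at -144.7° with length 28.1, so U = (-22.93, -16.24). ∠BUM = 60.2° gives UM at 95.50° from the x-axis; with |UM| = 25.5, M = (-25.38, 9.145). UM ⟂ ME, so ME runs at 5.500°; with |ME| = 11.9, E = (-13.53, 10.29). ME ⟂ EF, so EF runs at -84.50°; with |EF| = 28.5, F = (-10.80, -18.08). ∠EFT = 128.0° gives FT at -136.5° from the x-axis; with |FT| = 25.2, T = (-29.08, -35.43). FT ⟂ TW, so TW runs at 133.5°; with |TW| = 15.6, W = (-39.82, -24.11). Then |BW| = |W − B| = 46.55.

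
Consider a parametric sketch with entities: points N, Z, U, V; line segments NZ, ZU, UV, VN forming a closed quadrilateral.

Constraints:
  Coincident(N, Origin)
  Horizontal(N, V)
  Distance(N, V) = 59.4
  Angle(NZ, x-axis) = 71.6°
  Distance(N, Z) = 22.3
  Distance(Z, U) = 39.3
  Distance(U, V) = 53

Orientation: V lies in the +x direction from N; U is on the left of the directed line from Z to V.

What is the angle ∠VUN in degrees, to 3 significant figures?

63.2°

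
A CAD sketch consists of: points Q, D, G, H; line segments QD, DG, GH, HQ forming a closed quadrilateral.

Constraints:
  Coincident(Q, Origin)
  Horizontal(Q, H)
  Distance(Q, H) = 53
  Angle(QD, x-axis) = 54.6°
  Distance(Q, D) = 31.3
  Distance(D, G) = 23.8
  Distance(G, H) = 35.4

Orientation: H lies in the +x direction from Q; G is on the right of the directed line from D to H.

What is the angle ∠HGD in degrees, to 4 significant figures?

91.60°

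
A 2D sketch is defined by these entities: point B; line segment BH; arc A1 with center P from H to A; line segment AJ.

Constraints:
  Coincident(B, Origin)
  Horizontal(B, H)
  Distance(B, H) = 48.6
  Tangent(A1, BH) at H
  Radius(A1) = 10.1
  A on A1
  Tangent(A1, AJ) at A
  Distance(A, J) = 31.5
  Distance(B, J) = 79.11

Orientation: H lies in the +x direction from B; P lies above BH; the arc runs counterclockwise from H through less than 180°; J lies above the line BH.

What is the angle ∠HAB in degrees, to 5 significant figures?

26.457°

B is at the origin; B and H share the same y with |BH| = 48.6 and H on the +x side, so H = (48.600, 0.0000). A1 meets BH tangentially, so PH is at right angles to BH, so P = H + (0, 10.1) = (48.600, 10.100). Since PA ⟂ AJ (tangency), |PJ| = √(10.1² + 31.5²) = 33.080 regardless of where A sits on A1. So J lies on both circle(B, 79.11) and circle(P, 33.080); the above-BH intersection is J = (71.398, 34.069). A is the foot of the tangent from J: A = (57.694, 5.7059).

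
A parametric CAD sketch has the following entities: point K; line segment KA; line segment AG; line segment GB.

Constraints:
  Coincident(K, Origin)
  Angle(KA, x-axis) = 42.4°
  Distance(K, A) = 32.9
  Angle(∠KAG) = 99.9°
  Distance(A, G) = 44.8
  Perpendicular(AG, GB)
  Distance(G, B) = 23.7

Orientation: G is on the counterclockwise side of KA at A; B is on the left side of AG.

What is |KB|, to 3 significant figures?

51.2

K is at the origin; KA runs at 42.4° with length 32.9, so A = 32.9·(cos 42.4°, sin 42.4°) = (24.3, 22.2). ∠KAG = 99.9°, so AG runs at 42.4° + (180° − 99.9°) = 122° from the x-axis; with |AG| = 44.8, G = A + 44.8·(cos 122°, sin 122°) = (0.224, 60.0). The perpendicularity gives GB at right angles to AG; with |GB| = 23.7 on the left of AG, B = G + 23.7·(-0.843, -0.537) = (-19.8, 47.2). Then |KB| = |B − K| = 51.2.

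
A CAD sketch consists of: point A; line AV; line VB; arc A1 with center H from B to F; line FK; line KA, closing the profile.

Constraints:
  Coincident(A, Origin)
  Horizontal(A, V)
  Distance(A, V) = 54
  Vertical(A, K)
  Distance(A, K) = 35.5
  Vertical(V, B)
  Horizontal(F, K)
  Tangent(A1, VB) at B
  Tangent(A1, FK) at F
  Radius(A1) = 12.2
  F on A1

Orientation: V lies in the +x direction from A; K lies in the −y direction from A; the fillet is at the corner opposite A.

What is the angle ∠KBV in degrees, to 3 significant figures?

103°

The virtual corner opposite A is at (54.0, -35.5). Tangency of A1 to VB means the radius HB is perpendicular to VB and A1 meets FK tangentially, so HF is at right angles to FK, with radius 12.2, so the center H sits 12.2 in from both sides at H = (41.8, -23.3). That places the tangent points at B = (54.0, -23.3) on VB and F = (41.8, -35.5) on FK. Then cos ∠KBV = BK·BV / (|BK||BV|), giving 103°.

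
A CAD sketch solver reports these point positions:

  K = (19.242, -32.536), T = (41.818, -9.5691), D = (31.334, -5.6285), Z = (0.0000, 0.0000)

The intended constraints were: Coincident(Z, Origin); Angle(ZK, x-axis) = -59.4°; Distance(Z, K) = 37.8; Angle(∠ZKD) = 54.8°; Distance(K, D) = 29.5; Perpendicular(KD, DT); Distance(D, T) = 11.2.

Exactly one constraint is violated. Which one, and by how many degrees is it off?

Perpendicular(KD, DT) — off by 3.60°.

Z = (0.00, 0.00) ✓; ZK at -59.40° ✓; |ZK| = 37.80 ✓; ∠ZKD = 54.80° ✓; |KD| = 29.50 ✓; ∠(KD, DT) = 86.40° ✗; |DT| = 11.20 ✓.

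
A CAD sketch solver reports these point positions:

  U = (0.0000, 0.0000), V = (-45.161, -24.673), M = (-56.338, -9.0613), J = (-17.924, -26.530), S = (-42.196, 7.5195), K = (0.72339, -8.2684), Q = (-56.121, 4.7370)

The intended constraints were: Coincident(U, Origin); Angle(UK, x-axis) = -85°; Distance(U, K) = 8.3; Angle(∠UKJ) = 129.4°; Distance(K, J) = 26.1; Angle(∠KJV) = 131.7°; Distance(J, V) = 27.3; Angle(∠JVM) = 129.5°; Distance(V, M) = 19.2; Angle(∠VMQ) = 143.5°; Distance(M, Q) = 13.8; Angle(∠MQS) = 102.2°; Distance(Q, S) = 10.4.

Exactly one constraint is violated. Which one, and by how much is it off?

Distance(Q, S) = 10.4 — off by 3.80.

U = (0.00, 0.00) ✓; UK at -85.00° ✓; |UK| = 8.300 ✓; ∠UKJ = 129.4° ✓; |KJ| = 26.10 ✓; ∠KJV = 131.7° ✓; |JV| = 27.30 ✓; ∠JVM = 129.5° ✓; |VM| = 19.20 ✓; ∠VMQ = 143.5° ✓; |MQ| = 13.80 ✓; ∠MQS = 102.2° ✓; |QS| = 14.20 ✗.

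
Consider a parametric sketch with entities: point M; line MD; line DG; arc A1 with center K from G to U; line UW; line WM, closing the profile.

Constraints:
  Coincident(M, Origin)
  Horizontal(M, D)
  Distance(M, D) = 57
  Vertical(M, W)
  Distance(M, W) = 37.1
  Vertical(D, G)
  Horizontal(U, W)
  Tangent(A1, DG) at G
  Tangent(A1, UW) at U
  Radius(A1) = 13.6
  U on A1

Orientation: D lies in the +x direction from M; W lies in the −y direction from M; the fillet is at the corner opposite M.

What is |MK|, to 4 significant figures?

49.35

M is at the origin; MD is horizontal with |MD| = 57.0 and D on the +x side, so D = (57.00, 0.000). M and W share the same x with |MW| = 37.1 and W on the −y side, so W = (0.000, -37.10). The virtual corner opposite M is at (57.00, -37.10). Tangency of A1 to DG means the radius KG is perpendicular to DG and the tangent condition forces KU to be normal to UW, with radius 13.6, so the center K sits 13.6 in from both sides at K = (43.40, -23.50). Then |MK| = |K − M| = 49.35.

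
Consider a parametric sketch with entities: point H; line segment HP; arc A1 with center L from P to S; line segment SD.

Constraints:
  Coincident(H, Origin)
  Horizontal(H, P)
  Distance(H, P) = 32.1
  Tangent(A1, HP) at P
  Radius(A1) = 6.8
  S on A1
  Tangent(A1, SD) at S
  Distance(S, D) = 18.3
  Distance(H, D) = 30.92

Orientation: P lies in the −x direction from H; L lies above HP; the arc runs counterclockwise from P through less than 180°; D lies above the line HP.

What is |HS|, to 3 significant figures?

26.0

Checks: |HP| = 32.10 ✓; |LS| = 6.800 ✓; ∠(LS, SD) = 90.00° ✓; |SD| = 18.30 ✓; |HD| = 30.92 ✓.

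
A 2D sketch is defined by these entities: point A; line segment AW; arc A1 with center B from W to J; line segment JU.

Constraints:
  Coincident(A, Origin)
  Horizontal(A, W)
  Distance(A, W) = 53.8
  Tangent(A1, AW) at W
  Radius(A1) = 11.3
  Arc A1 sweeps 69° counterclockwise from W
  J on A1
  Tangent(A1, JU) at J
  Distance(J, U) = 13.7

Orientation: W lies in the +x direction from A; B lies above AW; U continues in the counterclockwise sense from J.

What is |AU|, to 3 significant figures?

72.1

A is at the origin; AW is horizontal with |AW| = 53.8 and W on the +x side, so W = (53.8, 0.00). Since A1 is tangent to AW there, BW ⟂ AW, so B = W + (0, 11.3) = (53.8, 11.3). On A1, W sits at bearing -90° from B; a 69° counterclockwise sweep puts J at bearing -21°, so J = B + 11.3·(cos -21°, sin -21°) = (64.3, 7.25). Tangency of A1 to JU means the radius BJ is perpendicular to JU, so JU runs along (−sin -21°, cos -21°); with |JU| = 13.7, U = (69.3, 20.0). Then |AU| = |U − A| = 72.1.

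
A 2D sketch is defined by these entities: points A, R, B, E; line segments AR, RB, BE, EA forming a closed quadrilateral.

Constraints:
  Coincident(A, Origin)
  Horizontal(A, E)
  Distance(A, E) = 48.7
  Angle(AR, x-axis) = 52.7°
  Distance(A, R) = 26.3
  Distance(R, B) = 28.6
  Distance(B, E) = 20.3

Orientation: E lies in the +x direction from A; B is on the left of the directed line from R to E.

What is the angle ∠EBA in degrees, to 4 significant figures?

77.84°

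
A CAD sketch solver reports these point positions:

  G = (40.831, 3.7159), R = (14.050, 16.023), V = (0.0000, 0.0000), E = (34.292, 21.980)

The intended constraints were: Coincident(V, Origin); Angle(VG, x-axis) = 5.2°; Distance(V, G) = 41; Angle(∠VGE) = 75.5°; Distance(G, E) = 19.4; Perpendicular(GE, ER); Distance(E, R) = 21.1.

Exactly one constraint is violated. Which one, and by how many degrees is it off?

Perpendicular(GE, ER) — off by 3.30°.

V = (0.00, 0.00) ✓; VG at 5.200° ✓; |VG| = 41.00 ✓; ∠VGE = 75.50° ✓; |GE| = 19.40 ✓; ∠(GE, ER) = 86.70° ✗; |ER| = 21.10 ✓.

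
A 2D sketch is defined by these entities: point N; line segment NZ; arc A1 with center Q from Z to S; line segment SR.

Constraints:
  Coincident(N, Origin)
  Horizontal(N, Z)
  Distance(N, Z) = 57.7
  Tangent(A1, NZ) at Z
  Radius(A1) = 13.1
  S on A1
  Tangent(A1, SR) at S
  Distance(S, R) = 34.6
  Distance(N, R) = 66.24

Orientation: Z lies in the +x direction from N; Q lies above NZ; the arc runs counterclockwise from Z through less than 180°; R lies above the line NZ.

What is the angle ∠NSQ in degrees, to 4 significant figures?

22.25°

Checks: |QZ| = 13.10 ✓; |QS| = 13.10 ✓; ∠(QS, SR) = 90.00° ✓; |SR| = 34.60 ✓; |NR| = 66.24 ✓.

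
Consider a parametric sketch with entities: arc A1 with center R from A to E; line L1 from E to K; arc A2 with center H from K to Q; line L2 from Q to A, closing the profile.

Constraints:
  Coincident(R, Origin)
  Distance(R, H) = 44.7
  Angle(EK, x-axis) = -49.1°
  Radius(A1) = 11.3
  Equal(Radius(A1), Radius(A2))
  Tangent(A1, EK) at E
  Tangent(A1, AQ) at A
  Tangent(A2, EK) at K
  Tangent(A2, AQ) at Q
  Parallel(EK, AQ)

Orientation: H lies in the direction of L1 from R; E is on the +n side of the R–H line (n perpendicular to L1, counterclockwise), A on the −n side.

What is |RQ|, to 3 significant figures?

46.1

The slot axis is L1's direction at -49.1°, so u = (cos -49.1°, sin -49.1°) = (0.655, -0.756) and n = (−sin -49.1°, cos -49.1°) = (0.756, 0.655). R is at the origin and H lies 44.7 along u from R, so H = 44.7·u = (29.3, -33.8). Tangency of A1 to both parallel lines with radius 11.3 puts E and A at R ± 11.3·n: E = (8.54, 7.40), A = (-8.54, -7.40). Equal radii place K and Q the same way about H: K = H + 11.3·n = (37.8, -26.4), Q = H − 11.3·n = (20.7, -41.2). Then |RQ| = |Q − R| = 46.1.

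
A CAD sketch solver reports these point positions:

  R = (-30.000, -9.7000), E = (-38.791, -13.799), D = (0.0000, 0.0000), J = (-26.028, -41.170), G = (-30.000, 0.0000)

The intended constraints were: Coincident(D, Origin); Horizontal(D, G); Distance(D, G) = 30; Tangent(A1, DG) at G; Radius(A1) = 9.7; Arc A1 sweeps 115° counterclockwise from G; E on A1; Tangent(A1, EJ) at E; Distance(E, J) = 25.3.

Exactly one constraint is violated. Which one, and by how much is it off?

Distance(E, J) = 25.3 — off by 4.90.

D = (0.00, 0.00) ✓; D.y = 0.00, G.y = 0.00 ✓; |DG| = 30.00 ✓; ∠(RG, GD) = 90.00° ✓; |RG| = 9.700 ✓; bearing(R→E) − bearing(R→G) = 115.0° ✓; |RE| = 9.700 ✓; ∠(RE, EJ) = 90.00° ✓; |EJ| = 30.20 ✗.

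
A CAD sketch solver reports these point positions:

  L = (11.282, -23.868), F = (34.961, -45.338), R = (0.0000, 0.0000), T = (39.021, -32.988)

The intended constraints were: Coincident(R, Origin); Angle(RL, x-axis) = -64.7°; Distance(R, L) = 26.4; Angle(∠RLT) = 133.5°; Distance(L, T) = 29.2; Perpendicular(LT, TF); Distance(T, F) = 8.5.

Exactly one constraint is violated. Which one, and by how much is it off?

Distance(T, F) = 8.5 — off by 4.50.

R = (0.00, 0.00) ✓; RL at -64.70° ✓; |RL| = 26.40 ✓; ∠RLT = 133.5° ✓; |LT| = 29.20 ✓; ∠(LT, TF) = 90.00° ✓; |TF| = 13.00 ✗.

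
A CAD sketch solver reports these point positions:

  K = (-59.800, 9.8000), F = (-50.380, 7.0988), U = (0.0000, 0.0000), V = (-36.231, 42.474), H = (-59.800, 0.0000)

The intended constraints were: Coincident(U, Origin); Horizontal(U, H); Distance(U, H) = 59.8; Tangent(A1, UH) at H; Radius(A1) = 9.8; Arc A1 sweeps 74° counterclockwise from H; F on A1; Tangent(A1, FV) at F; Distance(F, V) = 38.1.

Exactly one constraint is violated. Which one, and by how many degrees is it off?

Tangent(A1, FV) at F — off by 5.80°.

U = (0.00, 0.00) ✓; U.y = 0.00, H.y = 0.00 ✓; |UH| = 59.80 ✓; ∠(KH, HU) = 90.00° ✓; |KH| = 9.800 ✓; bearing(K→F) − bearing(K→H) = 74.00° ✓; |KF| = 9.800 ✓; ∠(KF, FV) = 95.80° ✗; |FV| = 38.10 ✓.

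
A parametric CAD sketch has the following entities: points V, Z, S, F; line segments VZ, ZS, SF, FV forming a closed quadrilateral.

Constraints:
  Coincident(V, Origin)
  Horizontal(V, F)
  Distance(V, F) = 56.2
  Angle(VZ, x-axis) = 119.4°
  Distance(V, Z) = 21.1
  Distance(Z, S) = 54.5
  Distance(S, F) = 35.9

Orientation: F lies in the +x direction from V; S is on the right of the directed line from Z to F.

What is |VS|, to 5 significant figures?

34.426

Checks: |ZS| = 54.50 ✓; |SF| = 35.90 ✓.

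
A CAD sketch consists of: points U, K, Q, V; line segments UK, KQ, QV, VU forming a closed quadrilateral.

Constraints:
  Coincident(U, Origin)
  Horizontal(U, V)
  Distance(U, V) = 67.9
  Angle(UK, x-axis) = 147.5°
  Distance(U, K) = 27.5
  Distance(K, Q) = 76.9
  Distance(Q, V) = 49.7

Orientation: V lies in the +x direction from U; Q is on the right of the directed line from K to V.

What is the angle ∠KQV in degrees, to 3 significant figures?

91.0°

Checks: |KQ| = 76.90 ✓; |QV| = 49.70 ✓.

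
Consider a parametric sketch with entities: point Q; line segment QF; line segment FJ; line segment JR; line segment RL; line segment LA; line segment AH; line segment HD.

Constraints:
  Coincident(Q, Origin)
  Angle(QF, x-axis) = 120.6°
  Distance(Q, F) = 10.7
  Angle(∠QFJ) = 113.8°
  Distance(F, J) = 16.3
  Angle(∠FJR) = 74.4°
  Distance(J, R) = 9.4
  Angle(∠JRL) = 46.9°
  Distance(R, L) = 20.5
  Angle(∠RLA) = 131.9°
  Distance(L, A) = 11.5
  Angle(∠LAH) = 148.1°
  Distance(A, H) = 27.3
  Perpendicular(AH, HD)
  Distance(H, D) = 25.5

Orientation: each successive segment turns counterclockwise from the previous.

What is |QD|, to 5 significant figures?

55.721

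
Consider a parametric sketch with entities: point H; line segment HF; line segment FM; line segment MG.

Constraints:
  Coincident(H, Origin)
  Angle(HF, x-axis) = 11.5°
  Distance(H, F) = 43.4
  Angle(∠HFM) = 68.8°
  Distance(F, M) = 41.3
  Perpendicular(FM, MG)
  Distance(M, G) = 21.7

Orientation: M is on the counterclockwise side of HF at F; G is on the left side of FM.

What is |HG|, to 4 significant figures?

31.74

H is at the origin; HF runs at 11.5° with length 43.4, so F = 43.4·(cos 11.5°, sin 11.5°) = (42.53, 8.653). ∠HFM = 68.8°, so FM runs at 11.5° + (180° − 68.8°) = 122.7° from the x-axis; with |FM| = 41.3, M = F + 41.3·(cos 122.7°, sin 122.7°) = (20.22, 43.41). The perpendicularity gives MG at right angles to FM; with |MG| = 21.7 on the left of FM, G = M + 21.7·(-0.8415, -0.5402) = (1.956, 31.68). Then |HG| = |G − H| = 31.74.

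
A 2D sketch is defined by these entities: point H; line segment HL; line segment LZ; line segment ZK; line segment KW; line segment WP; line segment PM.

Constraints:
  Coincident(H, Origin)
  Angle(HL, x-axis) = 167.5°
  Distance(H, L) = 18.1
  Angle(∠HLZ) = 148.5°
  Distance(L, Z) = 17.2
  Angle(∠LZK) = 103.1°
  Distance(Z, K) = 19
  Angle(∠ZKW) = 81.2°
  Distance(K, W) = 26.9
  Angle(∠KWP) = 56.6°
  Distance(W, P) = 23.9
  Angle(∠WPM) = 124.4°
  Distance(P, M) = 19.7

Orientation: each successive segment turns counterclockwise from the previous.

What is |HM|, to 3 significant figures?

43.0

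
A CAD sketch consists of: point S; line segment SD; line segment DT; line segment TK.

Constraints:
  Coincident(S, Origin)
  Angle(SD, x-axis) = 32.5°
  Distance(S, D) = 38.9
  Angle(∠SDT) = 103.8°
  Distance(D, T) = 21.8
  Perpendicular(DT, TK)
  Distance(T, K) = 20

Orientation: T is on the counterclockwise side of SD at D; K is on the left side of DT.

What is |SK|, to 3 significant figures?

35.8

∠SDT = 103.8°, so DT runs at 32.5° + (180° − 103.8°) = 109° from the x-axis; with |DT| = 21.8, T = D + 21.8·(cos 109°, sin 109°) = (25.8, 41.6). DT is perpendicular to TK; with |TK| = 20.0 on the left of DT, K = T + 20.0·(-0.947, -0.321) = (6.87, 35.1). Then |SK| = |K − S| = 35.8.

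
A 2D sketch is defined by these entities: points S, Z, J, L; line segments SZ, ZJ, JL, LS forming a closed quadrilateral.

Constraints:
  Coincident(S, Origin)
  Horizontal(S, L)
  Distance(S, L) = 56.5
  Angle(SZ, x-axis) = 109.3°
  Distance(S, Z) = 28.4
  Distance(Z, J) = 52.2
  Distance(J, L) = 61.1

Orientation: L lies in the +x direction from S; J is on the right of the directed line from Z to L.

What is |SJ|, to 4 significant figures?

24.46

Checks: |ZJ| = 52.20 ✓; |JL| = 61.10 ✓.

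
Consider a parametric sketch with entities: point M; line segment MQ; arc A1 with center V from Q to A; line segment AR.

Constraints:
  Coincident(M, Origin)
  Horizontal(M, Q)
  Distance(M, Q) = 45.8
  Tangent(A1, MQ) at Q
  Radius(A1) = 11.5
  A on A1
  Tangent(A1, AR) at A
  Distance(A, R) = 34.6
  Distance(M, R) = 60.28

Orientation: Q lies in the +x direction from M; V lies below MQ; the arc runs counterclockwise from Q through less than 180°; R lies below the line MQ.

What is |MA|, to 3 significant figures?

36.6

Checks: ∠(VQ, QM) = 90.00° ✓; |VQ| = 11.50 ✓; |VA| = 11.50 ✓; ∠(VA, AR) = 90.00° ✓; |AR| = 34.60 ✓; |MR| = 60.28 ✓.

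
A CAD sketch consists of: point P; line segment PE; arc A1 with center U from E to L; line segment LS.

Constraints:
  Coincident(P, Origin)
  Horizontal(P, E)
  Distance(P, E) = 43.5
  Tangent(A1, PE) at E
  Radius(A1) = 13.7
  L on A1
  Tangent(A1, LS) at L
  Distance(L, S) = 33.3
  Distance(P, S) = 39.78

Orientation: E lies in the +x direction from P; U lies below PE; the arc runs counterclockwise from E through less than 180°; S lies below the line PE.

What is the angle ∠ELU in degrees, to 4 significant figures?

59.11°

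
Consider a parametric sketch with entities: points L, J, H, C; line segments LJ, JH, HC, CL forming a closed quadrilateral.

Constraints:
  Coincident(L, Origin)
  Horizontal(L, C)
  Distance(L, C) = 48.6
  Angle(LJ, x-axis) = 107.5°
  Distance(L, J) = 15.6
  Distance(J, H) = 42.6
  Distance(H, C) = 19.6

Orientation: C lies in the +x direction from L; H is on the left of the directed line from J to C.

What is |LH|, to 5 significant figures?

41.283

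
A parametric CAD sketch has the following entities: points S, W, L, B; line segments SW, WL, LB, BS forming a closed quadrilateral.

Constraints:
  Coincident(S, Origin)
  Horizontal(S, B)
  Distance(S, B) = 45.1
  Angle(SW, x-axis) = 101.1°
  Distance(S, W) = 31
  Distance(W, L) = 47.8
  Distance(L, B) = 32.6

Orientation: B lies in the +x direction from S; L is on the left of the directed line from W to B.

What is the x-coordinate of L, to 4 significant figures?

41.79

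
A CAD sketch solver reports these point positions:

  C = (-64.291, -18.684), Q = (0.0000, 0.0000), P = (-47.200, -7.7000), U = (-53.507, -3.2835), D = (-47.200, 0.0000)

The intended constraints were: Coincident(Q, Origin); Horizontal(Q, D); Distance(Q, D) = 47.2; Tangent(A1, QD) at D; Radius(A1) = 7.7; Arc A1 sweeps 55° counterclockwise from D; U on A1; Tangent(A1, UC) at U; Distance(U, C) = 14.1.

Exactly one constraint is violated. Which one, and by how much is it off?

Distance(U, C) = 14.1 — off by 4.70.

Q = (0.00, 0.00) ✓; Q.y = 0.00, D.y = 0.00 ✓; |QD| = 47.20 ✓; ∠(PD, DQ) = 90.00° ✓; |PD| = 7.700 ✓; bearing(P→U) − bearing(P→D) = 55.00° ✓; |PU| = 7.700 ✓; ∠(PU, UC) = 90.00° ✓; |UC| = 18.80 ✗.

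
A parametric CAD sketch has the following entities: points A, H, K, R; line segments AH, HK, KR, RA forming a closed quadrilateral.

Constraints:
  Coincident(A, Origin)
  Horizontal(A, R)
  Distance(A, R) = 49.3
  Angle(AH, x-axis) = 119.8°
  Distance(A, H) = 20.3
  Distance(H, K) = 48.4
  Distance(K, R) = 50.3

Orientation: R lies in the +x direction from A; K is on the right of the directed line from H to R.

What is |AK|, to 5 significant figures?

28.511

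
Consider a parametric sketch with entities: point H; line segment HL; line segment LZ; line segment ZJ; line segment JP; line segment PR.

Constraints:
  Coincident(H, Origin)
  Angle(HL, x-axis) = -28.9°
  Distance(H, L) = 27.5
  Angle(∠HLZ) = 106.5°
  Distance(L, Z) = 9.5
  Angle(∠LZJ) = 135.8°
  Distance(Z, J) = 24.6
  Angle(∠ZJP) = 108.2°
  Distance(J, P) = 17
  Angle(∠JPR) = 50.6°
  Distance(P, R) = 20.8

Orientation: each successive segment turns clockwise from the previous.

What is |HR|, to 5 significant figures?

22.801

H is at the origin; HL runs at -28.9° with length 27.5, so L = (24.075, -13.290). ∠HLZ = 106.5° gives LZ at -102.40° from the x-axis; with |LZ| = 9.5, Z = (22.035, -22.569). ∠LZJ = 135.8° gives ZJ at -146.60° from the x-axis; with |ZJ| = 24.6, J = (1.4980, -36.110). ∠ZJP = 108.2° gives JP at 141.60° from the x-axis; with |JP| = 17.0, P = (-11.825, -25.551). ∠JPR = 50.6° gives PR at 12.200° from the x-axis; with |PR| = 20.8, R = (8.5055, -21.155). Then |HR| = |R − H| = 22.801.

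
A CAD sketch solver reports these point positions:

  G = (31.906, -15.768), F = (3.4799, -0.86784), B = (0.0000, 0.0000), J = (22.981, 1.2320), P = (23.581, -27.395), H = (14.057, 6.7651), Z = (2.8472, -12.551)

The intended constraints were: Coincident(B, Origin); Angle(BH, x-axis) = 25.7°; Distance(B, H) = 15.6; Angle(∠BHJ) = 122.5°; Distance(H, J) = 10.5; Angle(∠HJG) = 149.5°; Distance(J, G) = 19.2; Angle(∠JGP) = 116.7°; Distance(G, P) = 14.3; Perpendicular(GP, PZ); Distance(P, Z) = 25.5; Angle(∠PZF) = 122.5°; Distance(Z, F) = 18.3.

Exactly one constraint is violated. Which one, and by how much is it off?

Distance(Z, F) = 18.3 — off by 6.60.

B = (0.00, 0.00) ✓; BH at 25.70° ✓; |BH| = 15.60 ✓; ∠BHJ = 122.5° ✓; |HJ| = 10.50 ✓; ∠HJG = 149.5° ✓; |JG| = 19.20 ✓; ∠JGP = 116.7° ✓; |GP| = 14.30 ✓; ∠(GP, PZ) = 90.00° ✓; |PZ| = 25.50 ✓; ∠PZF = 122.5° ✓; |ZF| = 11.70 ✗.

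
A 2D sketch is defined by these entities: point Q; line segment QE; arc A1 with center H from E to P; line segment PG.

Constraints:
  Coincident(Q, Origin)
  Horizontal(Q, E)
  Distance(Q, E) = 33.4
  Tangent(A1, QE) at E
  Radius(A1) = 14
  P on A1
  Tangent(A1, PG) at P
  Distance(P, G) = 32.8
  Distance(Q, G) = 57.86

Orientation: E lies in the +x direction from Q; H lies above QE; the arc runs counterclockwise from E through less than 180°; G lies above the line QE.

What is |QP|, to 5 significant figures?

50.162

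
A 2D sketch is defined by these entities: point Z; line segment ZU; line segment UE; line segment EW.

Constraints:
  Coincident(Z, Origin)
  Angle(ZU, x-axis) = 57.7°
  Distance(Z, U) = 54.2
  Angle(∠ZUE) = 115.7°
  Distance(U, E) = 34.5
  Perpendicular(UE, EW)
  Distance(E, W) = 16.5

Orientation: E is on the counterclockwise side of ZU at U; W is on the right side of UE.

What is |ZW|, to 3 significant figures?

87.4

Z is at the origin; ZU runs at 57.7° with length 54.2, so U = 54.2·(cos 57.7°, sin 57.7°) = (29.0, 45.8). ∠ZUE = 115.7°, so UE runs at 57.7° + (180° − 115.7°) = 122° from the x-axis; with |UE| = 34.5, E = U + 34.5·(cos 122°, sin 122°) = (10.7, 75.1). UE ⟂ EW; with |EW| = 16.5 on the right of UE, W = E + 16.5·(0.848, 0.530) = (24.7, 83.8). Then |ZW| = |W − Z| = 87.4.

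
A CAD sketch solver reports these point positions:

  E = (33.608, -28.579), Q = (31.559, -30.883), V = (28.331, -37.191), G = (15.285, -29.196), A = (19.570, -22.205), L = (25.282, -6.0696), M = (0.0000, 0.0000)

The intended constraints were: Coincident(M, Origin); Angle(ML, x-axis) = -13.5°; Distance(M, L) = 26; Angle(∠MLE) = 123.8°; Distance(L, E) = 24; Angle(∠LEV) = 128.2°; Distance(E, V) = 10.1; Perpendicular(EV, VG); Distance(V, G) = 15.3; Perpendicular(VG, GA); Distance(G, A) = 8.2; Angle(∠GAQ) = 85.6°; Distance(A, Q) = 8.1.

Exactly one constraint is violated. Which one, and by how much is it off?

Distance(A, Q) = 8.1 — off by 6.70.

M = (0.00, 0.00) ✓; ML at -13.50° ✓; |ML| = 26.00 ✓; ∠MLE = 123.8° ✓; |LE| = 24.00 ✓; ∠LEV = 128.2° ✓; |EV| = 10.10 ✓; ∠(EV, VG) = 90.00° ✓; |VG| = 15.30 ✓; ∠(VG, GA) = 90.00° ✓; |GA| = 8.200 ✓; ∠GAQ = 85.61° ✓; |AQ| = 14.80 ✗.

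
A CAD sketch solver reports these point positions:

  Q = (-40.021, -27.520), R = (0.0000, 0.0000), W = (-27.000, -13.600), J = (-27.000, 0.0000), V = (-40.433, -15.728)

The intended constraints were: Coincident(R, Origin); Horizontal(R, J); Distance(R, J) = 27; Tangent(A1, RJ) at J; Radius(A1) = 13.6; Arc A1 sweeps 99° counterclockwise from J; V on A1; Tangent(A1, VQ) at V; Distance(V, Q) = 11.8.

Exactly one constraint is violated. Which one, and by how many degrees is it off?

Tangent(A1, VQ) at V — off by 7.00°.

R = (0.00, 0.00) ✓; R.y = 0.00, J.y = 0.00 ✓; |RJ| = 27.00 ✓; ∠(WJ, JR) = 90.00° ✓; |WJ| = 13.60 ✓; bearing(W→V) − bearing(W→J) = 99.00° ✓; |WV| = 13.60 ✓; ∠(WV, VQ) = 97.00° ✗; |VQ| = 11.80 ✓.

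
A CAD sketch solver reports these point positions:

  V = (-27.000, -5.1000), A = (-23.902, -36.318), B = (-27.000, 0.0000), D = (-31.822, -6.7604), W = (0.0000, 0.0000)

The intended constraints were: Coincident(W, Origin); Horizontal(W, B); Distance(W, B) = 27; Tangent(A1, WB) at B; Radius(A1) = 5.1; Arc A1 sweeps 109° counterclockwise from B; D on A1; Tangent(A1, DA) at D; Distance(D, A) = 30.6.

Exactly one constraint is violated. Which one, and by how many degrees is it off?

Tangent(A1, DA) at D — off by 4.00°.

W = (0.00, 0.00) ✓; W.y = 0.00, B.y = 0.00 ✓; |WB| = 27.00 ✓; ∠(VB, BW) = 90.00° ✓; |VB| = 5.100 ✓; bearing(V→D) − bearing(V→B) = 109.0° ✓; |VD| = 5.100 ✓; ∠(VD, DA) = 94.00° ✗; |DA| = 30.60 ✓.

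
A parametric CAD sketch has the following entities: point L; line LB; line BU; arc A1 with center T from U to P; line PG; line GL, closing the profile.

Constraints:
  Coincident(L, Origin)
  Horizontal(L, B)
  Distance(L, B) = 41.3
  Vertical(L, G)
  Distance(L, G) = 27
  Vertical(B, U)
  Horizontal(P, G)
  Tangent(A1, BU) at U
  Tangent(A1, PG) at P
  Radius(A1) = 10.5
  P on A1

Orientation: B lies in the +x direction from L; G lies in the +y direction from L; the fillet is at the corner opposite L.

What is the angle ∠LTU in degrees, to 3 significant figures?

152°

L is at the origin; L and B share the same y with |LB| = 41.3 and B on the +x side, so B = (41.3, 0.00). LG is vertical with |LG| = 27.0 and G on the +y side, so G = (0.00, 27.0). The virtual corner opposite L is at (41.3, 27.0). A1 meets BU tangentially, so TU is at right angles to BU and A1 meets PG tangentially, so TP is at right angles to PG, with radius 10.5, so the center T sits 10.5 in from both sides at T = (30.8, 16.5). That places the tangent points at U = (41.3, 16.5) on BU and P = (30.8, 27.0) on PG. Then cos ∠LTU = TL·TU / (|TL||TU|), giving 152°.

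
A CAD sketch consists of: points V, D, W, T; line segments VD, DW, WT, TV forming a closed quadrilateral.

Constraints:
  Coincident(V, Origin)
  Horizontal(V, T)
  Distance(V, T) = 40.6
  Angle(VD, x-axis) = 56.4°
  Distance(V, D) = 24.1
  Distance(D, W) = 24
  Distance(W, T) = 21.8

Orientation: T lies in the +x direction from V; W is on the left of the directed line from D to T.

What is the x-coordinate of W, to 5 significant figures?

37.291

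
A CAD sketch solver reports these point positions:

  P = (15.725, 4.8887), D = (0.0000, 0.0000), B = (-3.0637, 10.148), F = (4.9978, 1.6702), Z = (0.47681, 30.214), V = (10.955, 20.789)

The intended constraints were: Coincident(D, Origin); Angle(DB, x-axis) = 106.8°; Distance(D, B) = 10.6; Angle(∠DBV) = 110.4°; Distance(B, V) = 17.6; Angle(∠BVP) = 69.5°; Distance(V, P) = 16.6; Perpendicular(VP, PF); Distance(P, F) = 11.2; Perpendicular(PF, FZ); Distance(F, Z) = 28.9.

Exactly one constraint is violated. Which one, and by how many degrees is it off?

Perpendicular(PF, FZ) — off by 7.70°.

D = (0.00, 0.00) ✓; DB at 106.8° ✓; |DB| = 10.60 ✓; ∠DBV = 110.4° ✓; |BV| = 17.60 ✓; ∠BVP = 69.50° ✓; |VP| = 16.60 ✓; ∠(VP, PF) = 90.00° ✓; |PF| = 11.20 ✓; ∠(PF, FZ) = 97.70° ✗; |FZ| = 28.90 ✓.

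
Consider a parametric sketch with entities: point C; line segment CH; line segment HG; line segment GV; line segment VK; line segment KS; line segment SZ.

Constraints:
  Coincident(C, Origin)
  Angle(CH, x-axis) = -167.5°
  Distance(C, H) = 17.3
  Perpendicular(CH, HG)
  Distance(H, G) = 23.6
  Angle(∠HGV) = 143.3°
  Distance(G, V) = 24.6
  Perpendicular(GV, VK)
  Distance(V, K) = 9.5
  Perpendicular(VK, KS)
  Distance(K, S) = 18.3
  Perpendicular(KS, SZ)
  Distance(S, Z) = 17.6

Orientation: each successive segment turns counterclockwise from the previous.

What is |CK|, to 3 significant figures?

38.0

C is at the origin; CH runs at -167.5° with length 17.3, so H = (-16.9, -3.74). The perpendicularity gives HG at right angles to CH, so HG runs at -77.5°; with |HG| = 23.6, G = (-11.8, -26.8). ∠HGV = 143.3° gives GV at -40.8° from the x-axis; with |GV| = 24.6, V = (6.84, -42.9). The perpendicularity gives VK at right angles to GV, so VK runs at 49.2°; with |VK| = 9.5, K = (13.0, -35.7). Then |CK| = |K − C| = 38.0.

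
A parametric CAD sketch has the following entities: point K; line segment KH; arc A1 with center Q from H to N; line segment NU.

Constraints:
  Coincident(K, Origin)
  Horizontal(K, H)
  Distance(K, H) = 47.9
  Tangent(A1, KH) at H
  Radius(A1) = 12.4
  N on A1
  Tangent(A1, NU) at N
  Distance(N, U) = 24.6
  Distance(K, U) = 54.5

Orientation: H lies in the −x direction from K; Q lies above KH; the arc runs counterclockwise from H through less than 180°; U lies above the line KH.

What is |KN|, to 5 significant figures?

38.241

Checks: |QN| = 12.40 ✓; ∠(QN, NU) = 90.00° ✓; |NU| = 24.60 ✓; |KU| = 54.50 ✓.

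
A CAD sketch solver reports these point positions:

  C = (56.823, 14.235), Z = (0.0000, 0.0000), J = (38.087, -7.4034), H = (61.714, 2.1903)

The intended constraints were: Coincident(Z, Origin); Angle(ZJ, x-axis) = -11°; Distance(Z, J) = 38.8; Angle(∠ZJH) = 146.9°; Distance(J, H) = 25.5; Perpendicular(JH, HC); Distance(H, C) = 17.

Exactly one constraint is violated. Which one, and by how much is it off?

Distance(H, C) = 17 — off by 4.00.

Z = (0.00, 0.00) ✓; ZJ at -11.00° ✓; |ZJ| = 38.80 ✓; ∠ZJH = 146.9° ✓; |JH| = 25.50 ✓; ∠(JH, HC) = 90.00° ✓; |HC| = 13.00 ✗.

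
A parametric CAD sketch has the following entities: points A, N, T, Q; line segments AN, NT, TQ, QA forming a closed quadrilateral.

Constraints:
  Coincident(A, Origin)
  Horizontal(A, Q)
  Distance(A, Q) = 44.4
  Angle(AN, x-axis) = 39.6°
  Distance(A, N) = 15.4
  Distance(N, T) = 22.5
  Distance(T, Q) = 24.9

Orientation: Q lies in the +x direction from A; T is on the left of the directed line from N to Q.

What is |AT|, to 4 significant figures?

37.78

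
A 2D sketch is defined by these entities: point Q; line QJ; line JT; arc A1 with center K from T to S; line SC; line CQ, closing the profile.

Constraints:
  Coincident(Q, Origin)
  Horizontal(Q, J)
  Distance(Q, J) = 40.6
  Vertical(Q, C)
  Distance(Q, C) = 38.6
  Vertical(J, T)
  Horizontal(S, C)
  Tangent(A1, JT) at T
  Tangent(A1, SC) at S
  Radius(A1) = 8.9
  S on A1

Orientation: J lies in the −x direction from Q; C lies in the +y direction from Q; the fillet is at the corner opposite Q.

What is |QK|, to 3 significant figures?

43.4

Q is at the origin; Q and J share the same y with |QJ| = 40.6 and J on the −x side, so J = (-40.6, 0.00). Q and C share the same x with |QC| = 38.6 and C on the +y side, so C = (0.00, 38.6). The virtual corner opposite Q is at (-40.6, 38.6). Tangency of A1 to JT means the radius KT is perpendicular to JT and A1 meets SC tangentially, so KS is at right angles to SC, with radius 8.9, so the center K sits 8.9 in from both sides at K = (-31.7, 29.7). Then |QK| = |K − Q| = 43.4.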